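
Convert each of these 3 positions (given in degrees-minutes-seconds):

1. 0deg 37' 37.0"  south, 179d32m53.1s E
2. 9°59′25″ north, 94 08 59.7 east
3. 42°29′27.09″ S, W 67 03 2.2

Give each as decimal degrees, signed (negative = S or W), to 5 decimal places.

Point 1:
  Latitude: 0° + 37/60 + 37/3600 = 0 + 0.616667 + 0.010278 = 0.626944
  hemisphere S, so the sign is −
  λ: 32′ + 53.1″ = 32.88500′; 179 + 32.88500/60 = 179.548083
  E ⇒ keep positive
Point 2:
  Latitude: 9° + 59/60 + 25/3600 = 9 + 0.983333 + 0.006944 = 9.990278
  N ⇒ keep positive
  Lon: 8′ + 59.7″ = 8.99500′; 94 + 8.99500/60 = 94.149917
  E → positive
Point 3:
  Lat: 42 + 29/60 + 27.09/3600 = 42.490858
  hemisphere S, so the sign is −
  Longitude: 67 + 3/60 + 2.2/3600 = 67.050611
  hemisphere W, so the sign is −

1. -0.62694, 179.54808
2. 9.99028, 94.14992
3. -42.49086, -67.05061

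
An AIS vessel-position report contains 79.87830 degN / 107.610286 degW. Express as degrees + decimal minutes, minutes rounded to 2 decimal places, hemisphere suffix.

Lat: fractional part 0.878300 → 52.6980 minutes
Lon: 107° + 0.610286 × 60 = 107° 36.6172′

79° 52.70′ N, 107° 36.62′ W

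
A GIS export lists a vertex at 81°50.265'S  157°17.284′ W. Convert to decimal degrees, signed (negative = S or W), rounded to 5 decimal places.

Lat: 50.265′ = 0.837750°; total 81.837750
hemisphere S, so the sign is −
λ: 157 + 17.284/60 = 157.288067
W ⇒ negate

-81.83775, -157.28807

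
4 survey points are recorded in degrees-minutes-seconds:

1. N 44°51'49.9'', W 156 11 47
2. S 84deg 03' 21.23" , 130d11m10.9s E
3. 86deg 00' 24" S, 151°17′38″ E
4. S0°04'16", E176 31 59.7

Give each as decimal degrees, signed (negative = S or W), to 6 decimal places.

1. 44.863861, -156.196389
2. -84.055897, 130.186361
3. -86.006667, 151.293889
4. -0.071111, 176.533250

Point 1:
  Latitude: 51′ + 49.9″ = 51.83167′; 44 + 51.83167/60 = 44.8638611
  N ⇒ keep positive
  λ: 156° + 11/60 + 47/3600 = 156 + 0.183333 + 0.013056 = 156.1963889
  hemisphere W, so the sign is −
Point 2:
  Latitude: 84 + 3/60 + 21.23/3600 = 84.0558972
  S → negative
  Lon: 130 + 11/60 + 10.9/3600 = 130.1863611
  E ⇒ keep positive
Point 3:
  φ: 86° + 0/60 + 24/3600 = 86 + 0.000000 + 0.006667 = 86.0066667
  hemisphere S, so the sign is −
  λ: 17′ + 38″ = 17.63333′; 151 + 17.63333/60 = 151.2938889
  E → positive
Point 4:
  Lat: 0 + 4/60 + 16/3600 = 0.0711111
  S → negative
  Lon: 176 + 31/60 + 59.7/3600 = 176.5332500
  E ⇒ keep positive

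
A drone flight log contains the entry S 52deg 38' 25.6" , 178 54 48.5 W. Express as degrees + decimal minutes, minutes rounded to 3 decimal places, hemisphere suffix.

52° 38.427′ S, 178° 54.808′ W

φ: 38 + 25.6/60 = 38.42667′
λ: seconds/60 = 0.80833; minutes = 54 + 0.80833 = 54.80833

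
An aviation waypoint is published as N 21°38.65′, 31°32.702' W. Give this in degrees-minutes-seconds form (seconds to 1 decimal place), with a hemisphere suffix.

21°38′39.0″ N, 31°32′42.1″ W

Latitude: 38.65000′ → 38′ and 0.65000 × 60 = 39.000″
Lon: 32.70200′ → 32′ and 0.70200 × 60 = 42.120″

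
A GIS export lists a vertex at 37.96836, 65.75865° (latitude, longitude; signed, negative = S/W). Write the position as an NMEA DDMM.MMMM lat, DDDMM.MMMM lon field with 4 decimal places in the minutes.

3758.1016,N / 06545.5190,E

Lat: minutes = (37.968360 − 37) × 60 = 58.101600
Longitude: 65° + 0.758650 × 60 = 65° 45.519000′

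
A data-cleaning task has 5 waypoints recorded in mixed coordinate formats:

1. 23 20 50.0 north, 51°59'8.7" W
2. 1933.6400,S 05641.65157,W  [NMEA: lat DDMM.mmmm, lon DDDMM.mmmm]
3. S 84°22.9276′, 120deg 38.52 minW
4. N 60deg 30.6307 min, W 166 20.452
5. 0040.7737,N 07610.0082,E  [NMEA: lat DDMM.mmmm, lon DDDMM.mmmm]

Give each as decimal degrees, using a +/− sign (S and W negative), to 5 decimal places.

Point 1:
  φ: 23 + 20/60 + 50/3600 = 23.347222
  N → positive
  Longitude: 51 + 59/60 + 8.7/3600 = 51.985750
  W → negative
Point 2:
  Latitude: degrees = first 2 digits = 19, minutes = 33.64; 19 + 33.64/60 = 19.560667
  S ⇒ negate
  Longitude: degrees = first 3 digits = 56, minutes = 41.65157; 56 + 41.65157/60 = 56.694193
  W ⇒ negate
Point 3:
  φ: 84 + 22.9276/60 = 84.382127
  S → negative
  λ: 120 + 38.52/60 = 120.642000
  hemisphere W, so the sign is −
Point 4:
  Latitude: 60 + 30.6307/60 = 60.510512
  N ⇒ keep positive
  λ: 166 + 20.452/60 = 166.340867
  hemisphere W, so the sign is −
Point 5:
  φ: degrees = first 2 digits = 0, minutes = 40.7737; 0 + 40.7737/60 = 0.679562
  N ⇒ keep positive
  λ: degrees = first 3 digits = 76, minutes = 10.0082; 76 + 10.0082/60 = 76.166803
  E ⇒ keep positive

1. 23.34722, -51.98575
2. -19.56067, -56.69419
3. -84.38213, -120.64200
4. 60.51051, -166.34087
5. 0.67956, 76.16680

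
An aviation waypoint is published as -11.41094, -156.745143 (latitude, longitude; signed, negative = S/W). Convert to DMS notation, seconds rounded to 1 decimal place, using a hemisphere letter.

Latitude is negative → S; |value| = 11.410940
Latitude: 0.410940° → 24.65640′; 0.65640 × 60 = 39.384″
Longitude is negative → W; |value| = 156.745143
Lon: whole degrees 156; 44.70858′ → 44′ and 42.515″

11°24′39.4″ S, 156°44′42.5″ W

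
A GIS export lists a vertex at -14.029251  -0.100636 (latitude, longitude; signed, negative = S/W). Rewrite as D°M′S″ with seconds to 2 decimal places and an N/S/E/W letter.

14°01′45.30″ S, 0°06′2.29″ W

Latitude is negative → S; |value| = 14.029251
Lat: whole degrees 14; 1.75506′ → 1′ and 45.3036″
Longitude is negative → W; |value| = 0.100636
λ: 0.100636 × 60 = 6.03816′ → 6′, remainder × 60 = 2.2896″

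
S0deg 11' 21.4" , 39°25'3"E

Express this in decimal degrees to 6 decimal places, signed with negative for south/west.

-0.189278, 39.417500

Latitude: 11′ + 21.4″ = 11.35667′; 0 + 11.35667/60 = 0.1892778
S → negative
Longitude: 25′ + 3″ = 25.05000′; 39 + 25.05000/60 = 39.4175000
E → positive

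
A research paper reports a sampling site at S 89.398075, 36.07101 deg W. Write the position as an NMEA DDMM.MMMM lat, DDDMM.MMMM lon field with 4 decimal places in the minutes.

8923.8845,S / 03604.2606,W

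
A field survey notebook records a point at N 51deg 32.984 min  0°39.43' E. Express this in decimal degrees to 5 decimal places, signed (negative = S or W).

Latitude: 32.984′ = 0.549733°; total 51.549733
N ⇒ keep positive
Longitude: 0 + 39.43/60 = 0.657167
E → positive

51.54973, 0.65717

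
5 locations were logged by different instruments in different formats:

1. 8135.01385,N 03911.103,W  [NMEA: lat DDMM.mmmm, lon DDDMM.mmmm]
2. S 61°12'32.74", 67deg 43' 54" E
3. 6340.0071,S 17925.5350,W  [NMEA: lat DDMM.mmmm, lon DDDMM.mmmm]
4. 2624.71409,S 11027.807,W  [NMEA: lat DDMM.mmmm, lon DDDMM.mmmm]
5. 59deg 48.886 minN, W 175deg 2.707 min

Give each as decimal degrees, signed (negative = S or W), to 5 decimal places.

1. 81.58356, -39.18505
2. -61.20909, 67.73167
3. -63.66679, -179.42558
4. -26.41190, -110.46345
5. 59.81477, -175.04512

Point 1:
  Latitude: degrees = first 2 digits = 81, minutes = 35.01385; 81 + 35.01385/60 = 81.583564
  N → positive
  Longitude: split at 3 digits → 039° and 11.103′; 39 + 11.103/60 = 39.185050
  W ⇒ negate
Point 2:
  Latitude: 61 + 12/60 + 32.74/3600 = 61.209094
  S → negative
  λ: 43′ + 54″ = 43.90000′; 67 + 43.90000/60 = 67.731667
  E → positive
Point 3:
  Latitude: degrees = first 2 digits = 63, minutes = 40.0071; 63 + 40.0071/60 = 63.666785
  hemisphere S, so the sign is −
  Lon: degrees = first 3 digits = 179, minutes = 25.535; 179 + 25.535/60 = 179.425583
  hemisphere W, so the sign is −
Point 4:
  Lat: split at 2 digits → 26° and 24.71409′; 26 + 24.71409/60 = 26.411902
  S ⇒ negate
  Longitude: split at 3 digits → 110° and 27.807′; 110 + 27.807/60 = 110.463450
  hemisphere W, so the sign is −
Point 5:
  Latitude: 48.886′ = 0.814767°; total 59.814767
  N ⇒ keep positive
  λ: 2.707′ = 0.045117°; total 175.045117
  hemisphere W, so the sign is −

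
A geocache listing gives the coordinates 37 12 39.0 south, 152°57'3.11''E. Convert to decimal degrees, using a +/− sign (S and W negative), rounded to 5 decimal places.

-37.21083, 152.95086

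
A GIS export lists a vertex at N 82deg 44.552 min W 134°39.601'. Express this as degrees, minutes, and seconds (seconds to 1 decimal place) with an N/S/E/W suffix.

82°44′33.1″ N, 134°39′36.1″ W

Latitude: 44.55200′ → 44′ and 0.55200 × 60 = 33.120″
Longitude: 39.60100′ → 39′ and 0.60100 × 60 = 36.060″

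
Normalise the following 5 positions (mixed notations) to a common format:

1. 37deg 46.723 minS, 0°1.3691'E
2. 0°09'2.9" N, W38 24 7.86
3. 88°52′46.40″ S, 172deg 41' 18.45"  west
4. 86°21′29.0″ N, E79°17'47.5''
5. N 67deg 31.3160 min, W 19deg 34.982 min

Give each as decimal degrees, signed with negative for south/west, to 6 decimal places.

1. -37.778717, 0.022818
2. 0.150806, -38.402183
3. -88.879556, -172.688458
4. 86.358056, 79.296528
5. 67.521933, -19.583033

Point 1:
  Latitude: 37 + 46.723/60 = 37.7787167
  hemisphere S, so the sign is −
  λ: 1.3691′ = 0.022818°; total 0.0228183
  E ⇒ keep positive
Point 2:
  Lat: 0° + 9/60 + 2.9/3600 = 0 + 0.150000 + 0.000806 = 0.1508056
  N ⇒ keep positive
  Longitude: 38° + 24/60 + 7.86/3600 = 38 + 0.400000 + 0.002183 = 38.4021833
  W ⇒ negate
Point 3:
  Latitude: 52′ + 46.4″ = 52.77333′; 88 + 52.77333/60 = 88.8795556
  S → negative
  λ: 41′ + 18.45″ = 41.30750′; 172 + 41.30750/60 = 172.6884583
  W → negative
Point 4:
  Latitude: 21′ + 29″ = 21.48333′; 86 + 21.48333/60 = 86.3580556
  N → positive
  λ: 17′ + 47.5″ = 17.79167′; 79 + 17.79167/60 = 79.2965278
  E ⇒ keep positive
Point 5:
  Latitude: 31.316′ = 0.521933°; total 67.5219333
  N ⇒ keep positive
  Lon: 19 + 34.982/60 = 19.5830333
  W → negative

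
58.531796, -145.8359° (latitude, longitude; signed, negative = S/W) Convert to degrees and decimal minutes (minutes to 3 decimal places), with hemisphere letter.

58° 31.908′ N, 145° 50.154′ W

Lat: minutes = (58.531796 − 58) × 60 = 31.90776
Longitude is negative → W; |value| = 145.835900
λ: fractional part 0.835900 → 50.15400 minutes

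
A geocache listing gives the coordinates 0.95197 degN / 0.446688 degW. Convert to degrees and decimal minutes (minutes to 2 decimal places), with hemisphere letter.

0° 57.12′ N, 0° 26.80′ W

φ: minutes = (0.951970 − 0) × 60 = 57.1182
Lon: fractional part 0.446688 → 26.8013 minutes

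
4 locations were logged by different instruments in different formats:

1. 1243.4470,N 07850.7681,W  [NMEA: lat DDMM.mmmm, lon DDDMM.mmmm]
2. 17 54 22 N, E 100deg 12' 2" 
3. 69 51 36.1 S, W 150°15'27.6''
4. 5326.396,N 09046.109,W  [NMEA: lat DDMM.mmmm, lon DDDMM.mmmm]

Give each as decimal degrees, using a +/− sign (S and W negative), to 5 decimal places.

1. 12.72412, -78.84614
2. 17.90611, 100.20056
3. -69.86003, -150.25767
4. 53.43993, -90.76848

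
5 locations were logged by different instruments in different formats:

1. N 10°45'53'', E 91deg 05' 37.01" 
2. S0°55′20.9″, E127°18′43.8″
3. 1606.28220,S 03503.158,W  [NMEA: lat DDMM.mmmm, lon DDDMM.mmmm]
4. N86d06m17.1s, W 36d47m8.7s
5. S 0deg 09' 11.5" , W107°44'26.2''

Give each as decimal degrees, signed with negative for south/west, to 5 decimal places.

1. 10.76472, 91.09361
2. -0.92247, 127.31217
3. -16.10470, -35.05263
4. 86.10475, -36.78575
5. -0.15319, -107.74061

Point 1:
  φ: 10 + 45/60 + 53/3600 = 10.764722
  N → positive
  λ: 91 + 5/60 + 37.01/3600 = 91.093614
  E ⇒ keep positive
Point 2:
  Latitude: 55′ + 20.9″ = 55.34833′; 0 + 55.34833/60 = 0.922472
  hemisphere S, so the sign is −
  Longitude: 18′ + 43.8″ = 18.73000′; 127 + 18.73000/60 = 127.312167
  E ⇒ keep positive
Point 3:
  Lat: degrees = first 2 digits = 16, minutes = 6.2822; 16 + 6.2822/60 = 16.104703
  S ⇒ negate
  λ: split at 3 digits → 035° and 3.158′; 35 + 3.158/60 = 35.052633
  W → negative
Point 4:
  φ: 86° + 6/60 + 17.1/3600 = 86 + 0.100000 + 0.004750 = 86.104750
  N ⇒ keep positive
  Longitude: 47′ + 8.7″ = 47.14500′; 36 + 47.14500/60 = 36.785750
  W ⇒ negate
Point 5:
  Lat: 9′ + 11.5″ = 9.19167′; 0 + 9.19167/60 = 0.153194
  S ⇒ negate
  Longitude: 44′ + 26.2″ = 44.43667′; 107 + 44.43667/60 = 107.740611
  W ⇒ negate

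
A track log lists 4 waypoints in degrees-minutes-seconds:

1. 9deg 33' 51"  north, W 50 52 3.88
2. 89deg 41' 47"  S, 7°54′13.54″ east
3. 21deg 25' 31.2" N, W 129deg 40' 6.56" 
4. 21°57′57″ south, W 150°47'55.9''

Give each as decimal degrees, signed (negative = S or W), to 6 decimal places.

1. 9.564167, -50.867744
2. -89.696389, 7.903761
3. 21.425333, -129.668489
4. -21.965833, -150.798861

Point 1:
  Lat: 9° + 33/60 + 51/3600 = 9 + 0.550000 + 0.014167 = 9.5641667
  N → positive
  Longitude: 50° + 52/60 + 3.88/3600 = 50 + 0.866667 + 0.001078 = 50.8677444
  W → negative
Point 2:
  Latitude: 89 + 41/60 + 47/3600 = 89.6963889
  S → negative
  Lon: 7 + 54/60 + 13.54/3600 = 7.9037611
  E ⇒ keep positive
Point 3:
  Latitude: 21 + 25/60 + 31.2/3600 = 21.4253333
  N ⇒ keep positive
  Longitude: 129 + 40/60 + 6.56/3600 = 129.6684889
  W ⇒ negate
Point 4:
  Lat: 21° + 57/60 + 57/3600 = 21 + 0.950000 + 0.015833 = 21.9658333
  hemisphere S, so the sign is −
  Lon: 150° + 47/60 + 55.9/3600 = 150 + 0.783333 + 0.015528 = 150.7988611
  W → negative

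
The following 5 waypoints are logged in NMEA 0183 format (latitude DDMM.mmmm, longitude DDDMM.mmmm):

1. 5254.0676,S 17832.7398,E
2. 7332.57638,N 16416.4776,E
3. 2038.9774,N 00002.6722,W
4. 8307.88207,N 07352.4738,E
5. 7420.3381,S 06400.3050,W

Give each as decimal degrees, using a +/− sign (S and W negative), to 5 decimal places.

Point 1:
  φ: split at 2 digits → 52° and 54.0676′; 52 + 54.0676/60 = 52.901127
  S → negative
  Longitude: degrees = first 3 digits = 178, minutes = 32.7398; 178 + 32.7398/60 = 178.545663
  E → positive
Point 2:
  Latitude: split at 2 digits → 73° and 32.57638′; 73 + 32.57638/60 = 73.542940
  N → positive
  Longitude: split at 3 digits → 164° and 16.4776′; 164 + 16.4776/60 = 164.274627
  E → positive
Point 3:
  Latitude: degrees = first 2 digits = 20, minutes = 38.9774; 20 + 38.9774/60 = 20.649623
  N → positive
  λ: split at 3 digits → 000° and 2.6722′; 0 + 2.6722/60 = 0.044537
  W → negative
Point 4:
  Lat: split at 2 digits → 83° and 7.88207′; 83 + 7.88207/60 = 83.131368
  N ⇒ keep positive
  λ: degrees = first 3 digits = 73, minutes = 52.4738; 73 + 52.4738/60 = 73.874563
  E ⇒ keep positive
Point 5:
  Lat: split at 2 digits → 74° and 20.3381′; 74 + 20.3381/60 = 74.338968
  hemisphere S, so the sign is −
  Lon: degrees = first 3 digits = 64, minutes = 0.305; 64 + 0.305/60 = 64.005083
  W ⇒ negate

1. -52.90113, 178.54566
2. 73.54294, 164.27463
3. 20.64962, -0.04454
4. 83.13137, 73.87456
5. -74.33897, -64.00508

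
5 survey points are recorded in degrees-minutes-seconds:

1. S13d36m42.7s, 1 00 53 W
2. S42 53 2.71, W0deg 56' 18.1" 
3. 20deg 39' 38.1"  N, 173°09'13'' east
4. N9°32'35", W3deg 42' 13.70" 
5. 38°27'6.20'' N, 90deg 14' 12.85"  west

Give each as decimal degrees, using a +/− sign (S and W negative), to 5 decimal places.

1. -13.61186, -1.01472
2. -42.88409, -0.93836
3. 20.66058, 173.15361
4. 9.54306, -3.70381
5. 38.45172, -90.23690

Point 1:
  φ: 36′ + 42.7″ = 36.71167′; 13 + 36.71167/60 = 13.611861
  S ⇒ negate
  Longitude: 1 + 0/60 + 53/3600 = 1.014722
  W ⇒ negate
Point 2:
  Latitude: 53′ + 2.71″ = 53.04517′; 42 + 53.04517/60 = 42.884086
  hemisphere S, so the sign is −
  Longitude: 0 + 56/60 + 18.1/3600 = 0.938361
  W → negative
Point 3:
  Latitude: 39′ + 38.1″ = 39.63500′; 20 + 39.63500/60 = 20.660583
  N → positive
  Longitude: 173° + 9/60 + 13/3600 = 173 + 0.150000 + 0.003611 = 173.153611
  E ⇒ keep positive
Point 4:
  Lat: 32′ + 35″ = 32.58333′; 9 + 32.58333/60 = 9.543056
  N ⇒ keep positive
  Lon: 3° + 42/60 + 13.7/3600 = 3 + 0.700000 + 0.003806 = 3.703806
  hemisphere W, so the sign is −
Point 5:
  φ: 38° + 27/60 + 6.2/3600 = 38 + 0.450000 + 0.001722 = 38.451722
  N → positive
  Longitude: 90° + 14/60 + 12.85/3600 = 90 + 0.233333 + 0.003569 = 90.236903
  W → negative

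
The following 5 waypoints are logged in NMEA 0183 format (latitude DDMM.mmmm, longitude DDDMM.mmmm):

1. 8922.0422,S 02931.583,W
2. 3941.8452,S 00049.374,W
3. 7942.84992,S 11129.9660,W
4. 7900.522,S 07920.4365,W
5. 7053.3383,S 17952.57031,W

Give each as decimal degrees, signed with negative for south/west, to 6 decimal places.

1. -89.367370, -29.526383
2. -39.697420, -0.822900
3. -79.714165, -111.499433
4. -79.008700, -79.340608
5. -70.888972, -179.876172

Point 1:
  Lat: degrees = first 2 digits = 89, minutes = 22.0422; 89 + 22.0422/60 = 89.3673700
  S → negative
  Lon: degrees = first 3 digits = 29, minutes = 31.583; 29 + 31.583/60 = 29.5263833
  hemisphere W, so the sign is −
Point 2:
  Latitude: split at 2 digits → 39° and 41.8452′; 39 + 41.8452/60 = 39.6974200
  S → negative
  λ: degrees = first 3 digits = 0, minutes = 49.374; 0 + 49.374/60 = 0.8229000
  hemisphere W, so the sign is −
Point 3:
  Lat: split at 2 digits → 79° and 42.84992′; 79 + 42.84992/60 = 79.7141653
  S → negative
  λ: split at 3 digits → 111° and 29.966′; 111 + 29.966/60 = 111.4994333
  W → negative
Point 4:
  Lat: split at 2 digits → 79° and 0.522′; 79 + 0.522/60 = 79.0087000
  S → negative
  Lon: degrees = first 3 digits = 79, minutes = 20.4365; 79 + 20.4365/60 = 79.3406083
  hemisphere W, so the sign is −
Point 5:
  Lat: split at 2 digits → 70° and 53.3383′; 70 + 53.3383/60 = 70.8889717
  S ⇒ negate
  Lon: degrees = first 3 digits = 179, minutes = 52.57031; 179 + 52.57031/60 = 179.8761718
  W ⇒ negate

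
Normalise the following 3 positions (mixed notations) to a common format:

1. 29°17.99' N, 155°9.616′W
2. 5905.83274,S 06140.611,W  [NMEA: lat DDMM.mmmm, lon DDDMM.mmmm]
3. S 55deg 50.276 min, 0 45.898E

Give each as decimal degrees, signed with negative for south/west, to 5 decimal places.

1. 29.29983, -155.16027
2. -59.09721, -61.67685
3. -55.83793, 0.76497

Point 1:
  Lat: 29 + 17.99/60 = 29.299833
  N ⇒ keep positive
  λ: 9.616′ = 0.160267°; total 155.160267
  W ⇒ negate
Point 2:
  φ: degrees = first 2 digits = 59, minutes = 5.83274; 59 + 5.83274/60 = 59.097212
  hemisphere S, so the sign is −
  λ: split at 3 digits → 061° and 40.611′; 61 + 40.611/60 = 61.676850
  W → negative
Point 3:
  φ: 50.276′ = 0.837933°; total 55.837933
  S → negative
  Lon: 45.898′ = 0.764967°; total 0.764967
  E → positive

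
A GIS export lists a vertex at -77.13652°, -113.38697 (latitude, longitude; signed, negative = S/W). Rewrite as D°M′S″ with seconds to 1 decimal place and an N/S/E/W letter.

77°08′11.5″ S, 113°23′13.1″ W

Latitude is negative → S; |value| = 77.136520
Lat: 0.136520 × 60 = 8.19120′ → 8′, remainder × 60 = 11.472″
Longitude is negative → W; |value| = 113.386970
Lon: 0.386970° → 23.21820′; 0.21820 × 60 = 13.092″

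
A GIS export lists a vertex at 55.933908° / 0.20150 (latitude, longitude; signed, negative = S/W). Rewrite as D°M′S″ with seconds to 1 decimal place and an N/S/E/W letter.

φ: 0.933908 × 60 = 56.03448′ → 56′, remainder × 60 = 2.069″
λ: 0.201500° → 12.09000′; 0.09000 × 60 = 5.400″

55°56′2.1″ N, 0°12′5.4″ E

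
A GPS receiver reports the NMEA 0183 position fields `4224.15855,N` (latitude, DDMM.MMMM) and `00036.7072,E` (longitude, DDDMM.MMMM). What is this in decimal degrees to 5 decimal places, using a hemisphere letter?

42.40264° N, 0.61179° E

Lat: degrees = first 2 digits = 42, minutes = 24.15855; 42 + 24.15855/60 = 42.402643
λ: split at 3 digits → 000° and 36.7072′; 0 + 36.7072/60 = 0.611787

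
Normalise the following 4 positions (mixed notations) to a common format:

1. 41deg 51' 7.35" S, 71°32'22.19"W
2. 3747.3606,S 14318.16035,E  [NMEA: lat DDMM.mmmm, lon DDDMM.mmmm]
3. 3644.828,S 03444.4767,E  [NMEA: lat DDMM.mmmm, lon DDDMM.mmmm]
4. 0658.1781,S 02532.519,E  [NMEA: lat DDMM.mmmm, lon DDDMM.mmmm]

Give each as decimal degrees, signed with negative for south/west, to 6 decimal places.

Point 1:
  φ: 41° + 51/60 + 7.35/3600 = 41 + 0.850000 + 0.002042 = 41.8520417
  S ⇒ negate
  λ: 71 + 32/60 + 22.19/3600 = 71.5394972
  W ⇒ negate
Point 2:
  Latitude: split at 2 digits → 37° and 47.3606′; 37 + 47.3606/60 = 37.7893433
  S ⇒ negate
  Longitude: degrees = first 3 digits = 143, minutes = 18.16035; 143 + 18.16035/60 = 143.3026725
  E → positive
Point 3:
  φ: degrees = first 2 digits = 36, minutes = 44.828; 36 + 44.828/60 = 36.7471333
  S ⇒ negate
  Lon: split at 3 digits → 034° and 44.4767′; 34 + 44.4767/60 = 34.7412783
  E ⇒ keep positive
Point 4:
  Lat: degrees = first 2 digits = 6, minutes = 58.1781; 6 + 58.1781/60 = 6.9696350
  hemisphere S, so the sign is −
  Lon: split at 3 digits → 025° and 32.519′; 25 + 32.519/60 = 25.5419833
  E → positive

1. -41.852042, -71.539497
2. -37.789343, 143.302673
3. -36.747133, 34.741278
4. -6.969635, 25.541983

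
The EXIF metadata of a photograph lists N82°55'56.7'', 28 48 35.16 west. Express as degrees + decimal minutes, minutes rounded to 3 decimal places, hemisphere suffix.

82° 55.945′ N, 28° 48.586′ W

Lat: seconds/60 = 0.94500; minutes = 55 + 0.94500 = 55.94500
λ: seconds/60 = 0.58600; minutes = 48 + 0.58600 = 48.58600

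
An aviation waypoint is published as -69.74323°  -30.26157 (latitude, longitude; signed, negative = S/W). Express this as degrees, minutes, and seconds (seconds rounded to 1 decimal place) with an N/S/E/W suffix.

69°44′35.6″ S, 30°15′41.7″ W

Latitude is negative → S; |value| = 69.743230
φ: whole degrees 69; 44.59380′ → 44′ and 35.628″
Longitude is negative → W; |value| = 30.261570
Lon: whole degrees 30; 15.69420′ → 15′ and 41.652″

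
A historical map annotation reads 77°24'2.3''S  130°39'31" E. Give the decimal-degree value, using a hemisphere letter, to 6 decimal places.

77.400639° S, 130.658611° E

Latitude: 24′ + 2.3″ = 24.03833′; 77 + 24.03833/60 = 77.4006389
λ: 39′ + 31″ = 39.51667′; 130 + 39.51667/60 = 130.6586111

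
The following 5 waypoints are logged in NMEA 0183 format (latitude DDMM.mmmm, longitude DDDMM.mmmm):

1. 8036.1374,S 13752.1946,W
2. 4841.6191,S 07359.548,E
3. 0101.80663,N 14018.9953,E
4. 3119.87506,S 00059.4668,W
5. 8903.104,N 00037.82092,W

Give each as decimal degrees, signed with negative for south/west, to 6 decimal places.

1. -80.602290, -137.869910
2. -48.693652, 73.992467
3. 1.030111, 140.316588
4. -31.331251, -0.991113
5. 89.051733, -0.630349

Point 1:
  Lat: split at 2 digits → 80° and 36.1374′; 80 + 36.1374/60 = 80.6022900
  S ⇒ negate
  Lon: split at 3 digits → 137° and 52.1946′; 137 + 52.1946/60 = 137.8699100
  hemisphere W, so the sign is −
Point 2:
  Latitude: degrees = first 2 digits = 48, minutes = 41.6191; 48 + 41.6191/60 = 48.6936517
  S ⇒ negate
  Longitude: split at 3 digits → 073° and 59.548′; 73 + 59.548/60 = 73.9924667
  E ⇒ keep positive
Point 3:
  φ: split at 2 digits → 01° and 1.80663′; 1 + 1.80663/60 = 1.0301105
  N → positive
  λ: degrees = first 3 digits = 140, minutes = 18.9953; 140 + 18.9953/60 = 140.3165883
  E → positive
Point 4:
  Latitude: degrees = first 2 digits = 31, minutes = 19.87506; 31 + 19.87506/60 = 31.3312510
  hemisphere S, so the sign is −
  Lon: split at 3 digits → 000° and 59.4668′; 0 + 59.4668/60 = 0.9911133
  hemisphere W, so the sign is −
Point 5:
  φ: split at 2 digits → 89° and 3.104′; 89 + 3.104/60 = 89.0517333
  N → positive
  λ: degrees = first 3 digits = 0, minutes = 37.82092; 0 + 37.82092/60 = 0.6303487
  W → negative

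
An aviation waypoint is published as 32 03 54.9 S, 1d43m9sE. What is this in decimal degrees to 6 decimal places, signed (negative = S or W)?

-32.065250, 1.719167

Latitude: 32° + 3/60 + 54.9/3600 = 32 + 0.050000 + 0.015250 = 32.0652500
S ⇒ negate
Lon: 43′ + 9″ = 43.15000′; 1 + 43.15000/60 = 1.7191667
E → positive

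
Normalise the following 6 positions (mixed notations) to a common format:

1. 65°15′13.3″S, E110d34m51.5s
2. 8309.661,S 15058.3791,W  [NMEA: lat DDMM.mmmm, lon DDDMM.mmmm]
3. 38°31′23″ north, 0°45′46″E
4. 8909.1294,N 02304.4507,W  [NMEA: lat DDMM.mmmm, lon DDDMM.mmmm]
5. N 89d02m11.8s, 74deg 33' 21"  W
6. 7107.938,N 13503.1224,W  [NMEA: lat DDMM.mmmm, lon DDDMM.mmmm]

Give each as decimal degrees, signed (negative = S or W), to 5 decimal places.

1. -65.25369, 110.58097
2. -83.16102, -150.97299
3. 38.52306, 0.76278
4. 89.15216, -23.07418
5. 89.03661, -74.55583
6. 71.13230, -135.05204

Point 1:
  Lat: 65 + 15/60 + 13.3/3600 = 65.253694
  hemisphere S, so the sign is −
  Lon: 110° + 34/60 + 51.5/3600 = 110 + 0.566667 + 0.014306 = 110.580972
  E ⇒ keep positive
Point 2:
  φ: split at 2 digits → 83° and 9.661′; 83 + 9.661/60 = 83.161017
  S → negative
  Lon: degrees = first 3 digits = 150, minutes = 58.3791; 150 + 58.3791/60 = 150.972985
  hemisphere W, so the sign is −
Point 3:
  Latitude: 31′ + 23″ = 31.38333′; 38 + 31.38333/60 = 38.523056
  N ⇒ keep positive
  Lon: 0 + 45/60 + 46/3600 = 0.762778
  E ⇒ keep positive
Point 4:
  φ: split at 2 digits → 89° and 9.1294′; 89 + 9.1294/60 = 89.152157
  N → positive
  λ: split at 3 digits → 023° and 4.4507′; 23 + 4.4507/60 = 23.074178
  hemisphere W, so the sign is −
Point 5:
  Lat: 89° + 2/60 + 11.8/3600 = 89 + 0.033333 + 0.003278 = 89.036611
  N → positive
  λ: 74° + 33/60 + 21/3600 = 74 + 0.550000 + 0.005833 = 74.555833
  hemisphere W, so the sign is −
Point 6:
  Lat: split at 2 digits → 71° and 7.938′; 71 + 7.938/60 = 71.132300
  N → positive
  Longitude: split at 3 digits → 135° and 3.1224′; 135 + 3.1224/60 = 135.052040
  W → negative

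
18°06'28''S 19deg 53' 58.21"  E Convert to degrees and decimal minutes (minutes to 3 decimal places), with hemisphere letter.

18° 6.467′ S, 19° 53.970′ E

Latitude: seconds/60 = 0.46667; minutes = 6 + 0.46667 = 6.46667
λ: seconds/60 = 0.97017; minutes = 53 + 0.97017 = 53.97017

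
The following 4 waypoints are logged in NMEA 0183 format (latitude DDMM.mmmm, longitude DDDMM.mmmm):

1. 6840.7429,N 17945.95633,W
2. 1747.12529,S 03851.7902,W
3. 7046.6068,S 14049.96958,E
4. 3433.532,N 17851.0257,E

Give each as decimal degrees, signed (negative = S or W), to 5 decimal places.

Point 1:
  Latitude: split at 2 digits → 68° and 40.7429′; 68 + 40.7429/60 = 68.679048
  N → positive
  Longitude: degrees = first 3 digits = 179, minutes = 45.95633; 179 + 45.95633/60 = 179.765939
  W ⇒ negate
Point 2:
  φ: split at 2 digits → 17° and 47.12529′; 17 + 47.12529/60 = 17.785422
  S ⇒ negate
  Longitude: degrees = first 3 digits = 38, minutes = 51.7902; 38 + 51.7902/60 = 38.863170
  hemisphere W, so the sign is −
Point 3:
  φ: split at 2 digits → 70° and 46.6068′; 70 + 46.6068/60 = 70.776780
  S ⇒ negate
  Longitude: split at 3 digits → 140° and 49.96958′; 140 + 49.96958/60 = 140.832826
  E ⇒ keep positive
Point 4:
  φ: split at 2 digits → 34° and 33.532′; 34 + 33.532/60 = 34.558867
  N ⇒ keep positive
  Lon: split at 3 digits → 178° and 51.0257′; 178 + 51.0257/60 = 178.850428
  E → positive

1. 68.67905, -179.76594
2. -17.78542, -38.86317
3. -70.77678, 140.83283
4. 34.55887, 178.85043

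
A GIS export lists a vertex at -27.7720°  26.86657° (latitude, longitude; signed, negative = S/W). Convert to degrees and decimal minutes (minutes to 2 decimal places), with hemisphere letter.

Latitude is negative → S; |value| = 27.772000
Lat: 27° + 0.772000 × 60 = 27° 46.3200′
λ: 26° + 0.866570 × 60 = 26° 51.9942′

27° 46.32′ S, 26° 51.99′ E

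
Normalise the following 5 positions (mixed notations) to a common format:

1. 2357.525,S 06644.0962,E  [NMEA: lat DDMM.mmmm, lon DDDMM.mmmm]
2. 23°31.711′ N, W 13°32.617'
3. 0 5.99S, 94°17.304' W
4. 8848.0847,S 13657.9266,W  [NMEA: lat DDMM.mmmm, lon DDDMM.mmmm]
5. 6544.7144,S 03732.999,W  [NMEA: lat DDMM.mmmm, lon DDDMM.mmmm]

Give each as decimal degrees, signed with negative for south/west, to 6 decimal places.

Point 1:
  Latitude: degrees = first 2 digits = 23, minutes = 57.525; 23 + 57.525/60 = 23.9587500
  S → negative
  λ: degrees = first 3 digits = 66, minutes = 44.0962; 66 + 44.0962/60 = 66.7349367
  E ⇒ keep positive
Point 2:
  φ: 23 + 31.711/60 = 23.5285167
  N → positive
  λ: 13 + 32.617/60 = 13.5436167
  W → negative
Point 3:
  Latitude: 0 + 5.99/60 = 0.0998333
  S ⇒ negate
  λ: 17.304′ = 0.288400°; total 94.2884000
  W → negative
Point 4:
  φ: split at 2 digits → 88° and 48.0847′; 88 + 48.0847/60 = 88.8014117
  S ⇒ negate
  Lon: split at 3 digits → 136° and 57.9266′; 136 + 57.9266/60 = 136.9654433
  W → negative
Point 5:
  Lat: split at 2 digits → 65° and 44.7144′; 65 + 44.7144/60 = 65.7452400
  hemisphere S, so the sign is −
  λ: split at 3 digits → 037° and 32.999′; 37 + 32.999/60 = 37.5499833
  hemisphere W, so the sign is −

1. -23.958750, 66.734937
2. 23.528517, -13.543617
3. -0.099833, -94.288400
4. -88.801412, -136.965443
5. -65.745240, -37.549983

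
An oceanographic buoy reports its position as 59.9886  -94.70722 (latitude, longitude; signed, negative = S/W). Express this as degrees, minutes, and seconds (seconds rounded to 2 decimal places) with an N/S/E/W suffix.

59°59′18.96″ N, 94°42′25.99″ W

Latitude: whole degrees 59; 59.31600′ → 59′ and 18.9600″
Longitude is negative → W; |value| = 94.707220
Lon: whole degrees 94; 42.43320′ → 42′ and 25.9920″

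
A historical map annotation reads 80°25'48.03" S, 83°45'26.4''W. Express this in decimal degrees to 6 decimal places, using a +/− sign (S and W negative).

φ: 25′ + 48.03″ = 25.80050′; 80 + 25.80050/60 = 80.4300083
hemisphere S, so the sign is −
Longitude: 83 + 45/60 + 26.4/3600 = 83.7573333
W → negative

-80.430008, -83.757333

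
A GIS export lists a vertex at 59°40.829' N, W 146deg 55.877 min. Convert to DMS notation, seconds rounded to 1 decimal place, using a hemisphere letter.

Lat: 40.82900′ → 40′ and 0.82900 × 60 = 49.740″
Lon: fractional minutes 0.87700 × 60 = 52.620″

59°40′49.7″ N, 146°55′52.6″ W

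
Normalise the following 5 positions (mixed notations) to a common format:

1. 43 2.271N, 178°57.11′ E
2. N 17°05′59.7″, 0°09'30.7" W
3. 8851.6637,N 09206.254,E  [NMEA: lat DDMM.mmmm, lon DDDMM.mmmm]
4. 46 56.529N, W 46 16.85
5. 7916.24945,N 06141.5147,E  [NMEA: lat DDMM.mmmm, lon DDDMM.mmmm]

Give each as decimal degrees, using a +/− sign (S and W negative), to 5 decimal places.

Point 1:
  φ: 43 + 2.271/60 = 43.037850
  N → positive
  λ: 178 + 57.11/60 = 178.951833
  E → positive
Point 2:
  φ: 5′ + 59.7″ = 5.99500′; 17 + 5.99500/60 = 17.099917
  N → positive
  Lon: 0 + 9/60 + 30.7/3600 = 0.158528
  W → negative
Point 3:
  Lat: degrees = first 2 digits = 88, minutes = 51.6637; 88 + 51.6637/60 = 88.861062
  N → positive
  Longitude: degrees = first 3 digits = 92, minutes = 6.254; 92 + 6.254/60 = 92.104233
  E → positive
Point 4:
  φ: 56.529′ = 0.942150°; total 46.942150
  N ⇒ keep positive
  Longitude: 46 + 16.85/60 = 46.280833
  W ⇒ negate
Point 5:
  Latitude: split at 2 digits → 79° and 16.24945′; 79 + 16.24945/60 = 79.270824
  N ⇒ keep positive
  Lon: degrees = first 3 digits = 61, minutes = 41.5147; 61 + 41.5147/60 = 61.691912
  E → positive

1. 43.03785, 178.95183
2. 17.09992, -0.15853
3. 88.86106, 92.10423
4. 46.94215, -46.28083
5. 79.27082, 61.69191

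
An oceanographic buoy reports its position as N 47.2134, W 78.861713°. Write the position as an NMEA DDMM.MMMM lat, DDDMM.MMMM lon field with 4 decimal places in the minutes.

Latitude: 47° + 0.213400 × 60 = 47° 12.804000′
Longitude: minutes = (78.861713 − 78) × 60 = 51.702780

4712.8040,N / 07851.7028,W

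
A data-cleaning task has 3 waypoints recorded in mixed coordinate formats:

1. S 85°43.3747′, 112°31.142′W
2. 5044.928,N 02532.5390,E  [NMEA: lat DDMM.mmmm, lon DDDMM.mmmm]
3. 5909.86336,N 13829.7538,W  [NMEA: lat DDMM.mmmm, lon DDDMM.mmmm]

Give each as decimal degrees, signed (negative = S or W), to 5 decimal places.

Point 1:
  φ: 43.3747′ = 0.722912°; total 85.722912
  S → negative
  Lon: 112 + 31.142/60 = 112.519033
  W → negative
Point 2:
  Latitude: split at 2 digits → 50° and 44.928′; 50 + 44.928/60 = 50.748800
  N → positive
  Longitude: degrees = first 3 digits = 25, minutes = 32.539; 25 + 32.539/60 = 25.542317
  E ⇒ keep positive
Point 3:
  Latitude: split at 2 digits → 59° and 9.86336′; 59 + 9.86336/60 = 59.164389
  N ⇒ keep positive
  λ: degrees = first 3 digits = 138, minutes = 29.7538; 138 + 29.7538/60 = 138.495897
  W → negative

1. -85.72291, -112.51903
2. 50.74880, 25.54232
3. 59.16439, -138.49590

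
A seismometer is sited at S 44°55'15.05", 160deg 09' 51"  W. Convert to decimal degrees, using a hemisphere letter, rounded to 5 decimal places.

44.92085° S, 160.16417° W

φ: 44 + 55/60 + 15.05/3600 = 44.920847
Longitude: 160 + 9/60 + 51/3600 = 160.164167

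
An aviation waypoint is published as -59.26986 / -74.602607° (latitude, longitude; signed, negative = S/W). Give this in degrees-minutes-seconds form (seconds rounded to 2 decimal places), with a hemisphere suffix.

Latitude is negative → S; |value| = 59.269860
φ: 0.269860 × 60 = 16.19160′ → 16′, remainder × 60 = 11.4960″
Longitude is negative → W; |value| = 74.602607
Longitude: 0.602607 × 60 = 36.15642′ → 36′, remainder × 60 = 9.3852″

59°16′11.50″ S, 74°36′9.39″ W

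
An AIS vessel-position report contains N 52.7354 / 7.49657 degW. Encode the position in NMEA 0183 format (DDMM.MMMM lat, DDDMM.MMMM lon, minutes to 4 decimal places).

φ: minutes = (52.735400 − 52) × 60 = 44.124000
Longitude: 7° + 0.496570 × 60 = 7° 29.794200′

5244.1240,N / 00729.7942,W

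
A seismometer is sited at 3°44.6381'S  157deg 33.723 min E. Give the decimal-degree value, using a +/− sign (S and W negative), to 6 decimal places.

Latitude: 44.6381′ = 0.743968°; total 3.7439683
S ⇒ negate
Longitude: 33.723′ = 0.562050°; total 157.5620500
E → positive

-3.743968, 157.562050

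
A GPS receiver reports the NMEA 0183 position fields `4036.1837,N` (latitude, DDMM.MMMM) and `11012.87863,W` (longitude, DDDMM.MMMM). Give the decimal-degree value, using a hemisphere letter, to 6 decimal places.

φ: split at 2 digits → 40° and 36.1837′; 40 + 36.1837/60 = 40.6030617
Lon: split at 3 digits → 110° and 12.87863′; 110 + 12.87863/60 = 110.2146438

40.603062° N, 110.214644° W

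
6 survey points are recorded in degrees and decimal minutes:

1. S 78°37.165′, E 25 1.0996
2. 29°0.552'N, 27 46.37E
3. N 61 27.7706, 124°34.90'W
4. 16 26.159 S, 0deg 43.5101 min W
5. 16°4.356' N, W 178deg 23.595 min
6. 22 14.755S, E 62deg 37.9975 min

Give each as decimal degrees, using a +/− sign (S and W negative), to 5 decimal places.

1. -78.61942, 25.01833
2. 29.00920, 27.77283
3. 61.46284, -124.58167
4. -16.43598, -0.72517
5. 16.07260, -178.39325
6. -22.24592, 62.63329

Point 1:
  Latitude: 37.165′ = 0.619417°; total 78.619417
  S → negative
  Longitude: 1.0996′ = 0.018327°; total 25.018327
  E ⇒ keep positive
Point 2:
  φ: 0.552′ = 0.009200°; total 29.009200
  N → positive
  λ: 46.37′ = 0.772833°; total 27.772833
  E → positive
Point 3:
  φ: 27.7706′ = 0.462843°; total 61.462843
  N → positive
  Lon: 124 + 34.9/60 = 124.581667
  W ⇒ negate
Point 4:
  φ: 26.159′ = 0.435983°; total 16.435983
  S → negative
  λ: 0 + 43.5101/60 = 0.725168
  W → negative
Point 5:
  Lat: 16 + 4.356/60 = 16.072600
  N ⇒ keep positive
  Lon: 23.595′ = 0.393250°; total 178.393250
  hemisphere W, so the sign is −
Point 6:
  φ: 22 + 14.755/60 = 22.245917
  S ⇒ negate
  λ: 62 + 37.9975/60 = 62.633292
  E → positive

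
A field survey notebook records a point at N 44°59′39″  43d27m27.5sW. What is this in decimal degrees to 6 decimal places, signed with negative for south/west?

44.994167, -43.457639

Lat: 59′ + 39″ = 59.65000′; 44 + 59.65000/60 = 44.9941667
N ⇒ keep positive
λ: 43° + 27/60 + 27.5/3600 = 43 + 0.450000 + 0.007639 = 43.4576389
W → negative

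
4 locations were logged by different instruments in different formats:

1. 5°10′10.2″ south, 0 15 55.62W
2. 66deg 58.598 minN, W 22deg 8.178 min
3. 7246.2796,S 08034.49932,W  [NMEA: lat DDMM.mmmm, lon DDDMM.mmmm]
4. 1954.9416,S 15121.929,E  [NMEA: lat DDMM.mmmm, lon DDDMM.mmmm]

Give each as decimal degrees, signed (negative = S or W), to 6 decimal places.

1. -5.169500, -0.265450
2. 66.976633, -22.136300
3. -72.771327, -80.574989
4. -19.915693, 151.365483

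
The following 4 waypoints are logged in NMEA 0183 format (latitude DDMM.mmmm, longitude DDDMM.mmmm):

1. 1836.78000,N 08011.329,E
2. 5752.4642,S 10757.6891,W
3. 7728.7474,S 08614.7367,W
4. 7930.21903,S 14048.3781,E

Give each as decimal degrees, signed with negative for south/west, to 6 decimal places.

1. 18.613000, 80.188817
2. -57.874403, -107.961485
3. -77.479123, -86.245612
4. -79.503651, 140.806302

Point 1:
  φ: split at 2 digits → 18° and 36.78′; 18 + 36.78/60 = 18.6130000
  N ⇒ keep positive
  λ: degrees = first 3 digits = 80, minutes = 11.329; 80 + 11.329/60 = 80.1888167
  E ⇒ keep positive
Point 2:
  Lat: degrees = first 2 digits = 57, minutes = 52.4642; 57 + 52.4642/60 = 57.8744033
  S ⇒ negate
  Lon: split at 3 digits → 107° and 57.6891′; 107 + 57.6891/60 = 107.9614850
  hemisphere W, so the sign is −
Point 3:
  Lat: degrees = first 2 digits = 77, minutes = 28.7474; 77 + 28.7474/60 = 77.4791233
  S → negative
  λ: degrees = first 3 digits = 86, minutes = 14.7367; 86 + 14.7367/60 = 86.2456117
  hemisphere W, so the sign is −
Point 4:
  Lat: degrees = first 2 digits = 79, minutes = 30.21903; 79 + 30.21903/60 = 79.5036505
  S ⇒ negate
  Lon: degrees = first 3 digits = 140, minutes = 48.3781; 140 + 48.3781/60 = 140.8063017
  E ⇒ keep positive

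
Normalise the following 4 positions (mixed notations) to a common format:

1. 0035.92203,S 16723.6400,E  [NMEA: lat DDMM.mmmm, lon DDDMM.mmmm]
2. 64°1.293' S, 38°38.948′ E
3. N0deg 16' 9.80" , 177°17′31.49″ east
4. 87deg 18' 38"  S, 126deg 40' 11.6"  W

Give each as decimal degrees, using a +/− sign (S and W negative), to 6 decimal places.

1. -0.598701, 167.394000
2. -64.021550, 38.649133
3. 0.269389, 177.292081
4. -87.310556, -126.669889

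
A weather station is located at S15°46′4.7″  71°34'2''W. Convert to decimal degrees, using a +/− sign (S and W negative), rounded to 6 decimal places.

Latitude: 15° + 46/60 + 4.7/3600 = 15 + 0.766667 + 0.001306 = 15.7679722
S ⇒ negate
λ: 71° + 34/60 + 2/3600 = 71 + 0.566667 + 0.000556 = 71.5672222
W ⇒ negate

-15.767972, -71.567222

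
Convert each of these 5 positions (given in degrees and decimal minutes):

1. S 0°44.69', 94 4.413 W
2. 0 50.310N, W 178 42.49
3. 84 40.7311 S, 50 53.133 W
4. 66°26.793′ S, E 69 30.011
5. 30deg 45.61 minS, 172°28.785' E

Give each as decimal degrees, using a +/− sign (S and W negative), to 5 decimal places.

1. -0.74483, -94.07355
2. 0.83850, -178.70817
3. -84.67885, -50.88555
4. -66.44655, 69.50018
5. -30.76017, 172.47975

Point 1:
  Lat: 0 + 44.69/60 = 0.744833
  hemisphere S, so the sign is −
  Longitude: 4.413′ = 0.073550°; total 94.073550
  W ⇒ negate
Point 2:
  Lat: 0 + 50.31/60 = 0.838500
  N ⇒ keep positive
  Lon: 42.49′ = 0.708167°; total 178.708167
  W ⇒ negate
Point 3:
  Lat: 84 + 40.7311/60 = 84.678852
  hemisphere S, so the sign is −
  Longitude: 50 + 53.133/60 = 50.885550
  W → negative
Point 4:
  Latitude: 26.793′ = 0.446550°; total 66.446550
  S → negative
  Longitude: 69 + 30.011/60 = 69.500183
  E ⇒ keep positive
Point 5:
  Latitude: 30 + 45.61/60 = 30.760167
  hemisphere S, so the sign is −
  Longitude: 28.785′ = 0.479750°; total 172.479750
  E ⇒ keep positive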